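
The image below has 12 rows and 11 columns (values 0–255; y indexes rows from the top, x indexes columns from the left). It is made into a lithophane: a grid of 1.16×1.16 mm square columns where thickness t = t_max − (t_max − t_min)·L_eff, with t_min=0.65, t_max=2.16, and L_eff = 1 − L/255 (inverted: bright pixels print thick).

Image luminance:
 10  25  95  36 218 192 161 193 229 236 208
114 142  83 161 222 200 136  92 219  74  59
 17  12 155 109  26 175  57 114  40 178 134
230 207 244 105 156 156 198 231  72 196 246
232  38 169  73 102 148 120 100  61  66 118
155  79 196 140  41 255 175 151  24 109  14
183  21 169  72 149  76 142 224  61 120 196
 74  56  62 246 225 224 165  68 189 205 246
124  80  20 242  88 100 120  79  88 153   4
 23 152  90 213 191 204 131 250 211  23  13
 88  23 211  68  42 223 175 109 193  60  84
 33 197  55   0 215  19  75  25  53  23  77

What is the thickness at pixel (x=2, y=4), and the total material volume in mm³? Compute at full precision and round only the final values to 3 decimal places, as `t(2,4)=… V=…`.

span = t_max - t_min = 2.16 - 0.65 = 1.510
L(2,4) = 169, L_eff = 1 - 169/255 = 0.337255 (inverted)
t(2,4) = 2.16 - 1.510·0.337255 = 1.651
Σt over all 12·11 pixels = 4686799/25500 ≈ 183.7960392
V = pitch²·Σt = 1.16²·4686799/25500 = 247.316

t(2,4)=1.651 V=247.316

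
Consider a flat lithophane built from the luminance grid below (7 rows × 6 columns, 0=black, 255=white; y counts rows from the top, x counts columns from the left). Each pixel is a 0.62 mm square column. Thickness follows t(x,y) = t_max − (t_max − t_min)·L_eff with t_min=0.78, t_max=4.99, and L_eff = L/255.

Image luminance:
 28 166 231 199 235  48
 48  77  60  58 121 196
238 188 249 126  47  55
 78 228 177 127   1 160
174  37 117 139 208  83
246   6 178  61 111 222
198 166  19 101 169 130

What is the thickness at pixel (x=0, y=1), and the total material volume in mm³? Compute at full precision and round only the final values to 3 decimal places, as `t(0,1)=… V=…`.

span = t_max - t_min = 4.99 - 0.78 = 4.210
L(0,1) = 48, L_eff = 48/255 = 0.188235
t(0,1) = 4.99 - 4.210·0.188235 = 4.198
Σt over all 7·6 pixels = 756566/6375 ≈ 118.6770196
V = pitch²·Σt = 0.62²·756566/6375 = 45.619

t(0,1)=4.198 V=45.619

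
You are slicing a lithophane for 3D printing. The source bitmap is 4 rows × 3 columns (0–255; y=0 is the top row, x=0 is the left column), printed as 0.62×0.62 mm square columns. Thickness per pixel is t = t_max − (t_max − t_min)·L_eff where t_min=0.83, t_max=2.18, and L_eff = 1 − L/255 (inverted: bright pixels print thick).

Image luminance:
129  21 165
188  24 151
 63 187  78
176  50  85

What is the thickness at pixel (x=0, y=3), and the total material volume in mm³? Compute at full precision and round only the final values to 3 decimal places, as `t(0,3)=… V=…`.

t(0,3)=1.762 V=6.509

span = t_max - t_min = 2.18 - 0.83 = 1.350
L(0,3) = 176, L_eff = 1 - 176/255 = 0.309804 (inverted)
t(0,3) = 2.18 - 1.350·0.309804 = 1.762
Σt over all 4·3 pixels = 5757/340 ≈ 16.9323529
V = pitch²·Σt = 0.62²·5757/340 = 6.509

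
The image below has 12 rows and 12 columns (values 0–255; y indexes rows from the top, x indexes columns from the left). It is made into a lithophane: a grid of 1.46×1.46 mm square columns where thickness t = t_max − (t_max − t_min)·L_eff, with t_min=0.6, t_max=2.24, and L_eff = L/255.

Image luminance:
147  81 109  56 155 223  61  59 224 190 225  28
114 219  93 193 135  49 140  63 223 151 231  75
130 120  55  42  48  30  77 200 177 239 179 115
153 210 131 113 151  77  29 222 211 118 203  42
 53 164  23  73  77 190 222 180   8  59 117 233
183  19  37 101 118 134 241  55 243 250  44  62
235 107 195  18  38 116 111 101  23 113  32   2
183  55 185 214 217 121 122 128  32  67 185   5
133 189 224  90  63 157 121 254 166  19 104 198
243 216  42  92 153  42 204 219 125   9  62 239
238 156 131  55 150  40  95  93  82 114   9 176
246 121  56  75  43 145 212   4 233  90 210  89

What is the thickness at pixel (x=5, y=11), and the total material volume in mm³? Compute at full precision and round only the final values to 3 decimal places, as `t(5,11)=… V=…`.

span = t_max - t_min = 2.24 - 0.6 = 1.640
L(5,11) = 145, L_eff = 145/255 = 0.568627
t(5,11) = 2.24 - 1.640·0.568627 = 1.307
Σt over all 12·12 pixels = 1316926/6375 ≈ 206.5766275
V = pitch²·Σt = 1.46²·1316926/6375 = 440.339

t(5,11)=1.307 V=440.339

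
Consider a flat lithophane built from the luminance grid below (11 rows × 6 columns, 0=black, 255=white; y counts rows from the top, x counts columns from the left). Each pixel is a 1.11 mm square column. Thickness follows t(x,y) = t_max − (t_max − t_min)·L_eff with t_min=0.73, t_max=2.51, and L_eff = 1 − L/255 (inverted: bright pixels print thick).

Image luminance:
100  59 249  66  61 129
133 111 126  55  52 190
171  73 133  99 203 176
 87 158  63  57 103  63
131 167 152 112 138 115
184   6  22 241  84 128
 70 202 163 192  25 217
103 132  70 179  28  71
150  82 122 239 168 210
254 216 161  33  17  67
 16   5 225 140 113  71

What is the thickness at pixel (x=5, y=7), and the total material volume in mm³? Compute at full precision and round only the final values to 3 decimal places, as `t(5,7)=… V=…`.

t(5,7)=1.226 V=127.634

span = t_max - t_min = 2.51 - 0.73 = 1.780
L(5,7) = 71, L_eff = 1 - 71/255 = 0.721569 (inverted)
t(5,7) = 2.51 - 1.780·0.721569 = 1.226
Σt over all 11·6 pixels = 440259/4250 ≈ 103.5903529
V = pitch²·Σt = 1.11²·440259/4250 = 127.634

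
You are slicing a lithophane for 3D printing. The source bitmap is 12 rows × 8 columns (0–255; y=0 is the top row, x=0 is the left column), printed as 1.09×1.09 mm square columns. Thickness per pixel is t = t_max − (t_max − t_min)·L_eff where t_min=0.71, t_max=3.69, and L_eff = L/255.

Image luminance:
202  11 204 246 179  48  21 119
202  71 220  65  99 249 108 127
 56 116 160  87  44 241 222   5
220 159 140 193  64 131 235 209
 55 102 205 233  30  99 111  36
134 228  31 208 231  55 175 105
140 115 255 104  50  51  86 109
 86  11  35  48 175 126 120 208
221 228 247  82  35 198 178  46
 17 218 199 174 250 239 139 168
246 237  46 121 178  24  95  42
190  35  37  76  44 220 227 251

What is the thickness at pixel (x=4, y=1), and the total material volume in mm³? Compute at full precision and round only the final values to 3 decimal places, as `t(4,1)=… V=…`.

span = t_max - t_min = 3.69 - 0.71 = 2.980
L(4,1) = 99, L_eff = 99/255 = 0.388235
t(4,1) = 3.69 - 2.980·0.388235 = 2.533
Σt over all 12·8 pixels = 431963/2125 ≈ 203.2767059
V = pitch²·Σt = 1.09²·431963/2125 = 241.513

t(4,1)=2.533 V=241.513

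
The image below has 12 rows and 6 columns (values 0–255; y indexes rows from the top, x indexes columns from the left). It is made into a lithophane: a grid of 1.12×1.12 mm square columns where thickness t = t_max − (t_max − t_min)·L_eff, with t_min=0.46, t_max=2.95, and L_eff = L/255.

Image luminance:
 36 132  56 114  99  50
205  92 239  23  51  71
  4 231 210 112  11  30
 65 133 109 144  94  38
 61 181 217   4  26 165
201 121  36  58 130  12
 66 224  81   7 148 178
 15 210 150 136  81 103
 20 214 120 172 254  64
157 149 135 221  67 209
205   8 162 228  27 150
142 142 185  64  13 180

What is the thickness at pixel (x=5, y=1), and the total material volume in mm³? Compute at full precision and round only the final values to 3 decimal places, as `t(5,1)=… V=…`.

t(5,1)=2.257 V=165.406

span = t_max - t_min = 2.95 - 0.46 = 2.490
L(5,1) = 71, L_eff = 71/255 = 0.278431
t(5,1) = 2.95 - 2.490·0.278431 = 2.257
Σt over all 12·6 pixels = 280204/2125 ≈ 131.8607059
V = pitch²·Σt = 1.12²·280204/2125 = 165.406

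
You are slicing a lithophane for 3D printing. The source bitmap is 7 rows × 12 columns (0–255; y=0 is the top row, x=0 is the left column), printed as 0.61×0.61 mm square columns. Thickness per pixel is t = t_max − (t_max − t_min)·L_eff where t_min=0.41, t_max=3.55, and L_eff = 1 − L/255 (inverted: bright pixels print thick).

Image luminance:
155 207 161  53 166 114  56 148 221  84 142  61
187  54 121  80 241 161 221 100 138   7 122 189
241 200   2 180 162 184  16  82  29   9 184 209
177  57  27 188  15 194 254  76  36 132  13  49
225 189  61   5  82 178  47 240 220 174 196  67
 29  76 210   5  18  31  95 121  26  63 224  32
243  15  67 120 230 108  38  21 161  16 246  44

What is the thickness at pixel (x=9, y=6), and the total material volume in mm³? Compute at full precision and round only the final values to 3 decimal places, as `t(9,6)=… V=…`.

span = t_max - t_min = 3.55 - 0.41 = 3.140
L(9,6) = 16, L_eff = 1 - 16/255 = 0.937255 (inverted)
t(9,6) = 3.55 - 3.140·0.937255 = 0.607
Σt over all 7·12 pixels = 330351/2125 ≈ 155.4592941
V = pitch²·Σt = 0.61²·330351/2125 = 57.846

t(9,6)=0.607 V=57.846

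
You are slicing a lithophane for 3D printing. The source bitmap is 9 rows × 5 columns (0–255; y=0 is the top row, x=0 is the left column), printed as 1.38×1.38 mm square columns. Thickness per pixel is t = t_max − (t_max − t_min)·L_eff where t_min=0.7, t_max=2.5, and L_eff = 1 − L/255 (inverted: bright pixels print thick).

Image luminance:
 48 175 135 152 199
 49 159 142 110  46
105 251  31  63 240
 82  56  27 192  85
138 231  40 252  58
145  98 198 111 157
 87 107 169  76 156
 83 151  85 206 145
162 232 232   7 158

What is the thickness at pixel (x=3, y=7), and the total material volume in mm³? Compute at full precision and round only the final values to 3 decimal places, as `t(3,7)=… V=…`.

span = t_max - t_min = 2.5 - 0.7 = 1.800
L(3,7) = 206, L_eff = 1 - 206/255 = 0.192157 (inverted)
t(3,7) = 2.5 - 1.800·0.192157 = 2.154
Σt over all 9·5 pixels = 72.66
V = pitch²·Σt = 1.38²·72.66 = 138.374

t(3,7)=2.154 V=138.374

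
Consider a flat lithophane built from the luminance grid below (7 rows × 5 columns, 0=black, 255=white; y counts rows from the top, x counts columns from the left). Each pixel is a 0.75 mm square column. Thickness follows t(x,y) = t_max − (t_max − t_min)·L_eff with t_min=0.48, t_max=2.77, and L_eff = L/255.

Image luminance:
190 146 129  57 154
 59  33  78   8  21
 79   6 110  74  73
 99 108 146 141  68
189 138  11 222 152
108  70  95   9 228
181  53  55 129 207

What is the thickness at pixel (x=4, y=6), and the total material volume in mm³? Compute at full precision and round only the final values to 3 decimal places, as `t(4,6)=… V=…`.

span = t_max - t_min = 2.77 - 0.48 = 2.290
L(4,6) = 207, L_eff = 207/255 = 0.811765
t(4,6) = 2.77 - 2.290·0.811765 = 0.911
Σt over all 7·5 pixels = 1641871/25500 ≈ 64.3870980
V = pitch²·Σt = 0.75²·1641871/25500 = 36.218

t(4,6)=0.911 V=36.218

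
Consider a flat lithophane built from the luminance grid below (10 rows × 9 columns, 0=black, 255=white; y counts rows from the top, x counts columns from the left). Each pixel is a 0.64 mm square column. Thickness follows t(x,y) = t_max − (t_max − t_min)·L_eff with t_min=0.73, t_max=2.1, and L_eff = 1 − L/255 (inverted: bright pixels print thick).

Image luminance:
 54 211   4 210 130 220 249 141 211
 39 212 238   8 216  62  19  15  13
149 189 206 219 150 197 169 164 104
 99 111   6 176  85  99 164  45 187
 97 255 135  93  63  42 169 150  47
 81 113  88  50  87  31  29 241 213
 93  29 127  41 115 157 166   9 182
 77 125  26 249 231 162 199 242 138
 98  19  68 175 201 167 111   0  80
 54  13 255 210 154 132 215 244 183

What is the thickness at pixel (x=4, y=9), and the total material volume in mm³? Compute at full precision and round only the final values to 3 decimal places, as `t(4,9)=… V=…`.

span = t_max - t_min = 2.1 - 0.73 = 1.370
L(4,9) = 154, L_eff = 1 - 154/255 = 0.396078 (inverted)
t(4,9) = 2.1 - 1.370·0.396078 = 1.557
Σt over all 10·9 pixels = 270927/2125 ≈ 127.4950588
V = pitch²·Σt = 0.64²·270927/2125 = 52.222

t(4,9)=1.557 V=52.222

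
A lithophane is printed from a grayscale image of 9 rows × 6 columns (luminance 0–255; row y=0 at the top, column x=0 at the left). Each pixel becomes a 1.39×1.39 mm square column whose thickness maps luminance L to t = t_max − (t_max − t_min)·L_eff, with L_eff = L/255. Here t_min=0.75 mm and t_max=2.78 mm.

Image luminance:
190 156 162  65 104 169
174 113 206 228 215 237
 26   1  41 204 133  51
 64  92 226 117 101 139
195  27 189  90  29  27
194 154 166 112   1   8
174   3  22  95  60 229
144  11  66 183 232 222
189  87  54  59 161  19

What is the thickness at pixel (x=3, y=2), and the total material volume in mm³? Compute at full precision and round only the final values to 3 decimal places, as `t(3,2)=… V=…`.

span = t_max - t_min = 2.78 - 0.75 = 2.030
L(3,2) = 204, L_eff = 204/255 = 0.800000
t(3,2) = 2.78 - 2.030·0.800000 = 1.156
Σt over all 9·6 pixels = 631403/6375 ≈ 99.0436078
V = pitch²·Σt = 1.39²·631403/6375 = 191.362

t(3,2)=1.156 V=191.362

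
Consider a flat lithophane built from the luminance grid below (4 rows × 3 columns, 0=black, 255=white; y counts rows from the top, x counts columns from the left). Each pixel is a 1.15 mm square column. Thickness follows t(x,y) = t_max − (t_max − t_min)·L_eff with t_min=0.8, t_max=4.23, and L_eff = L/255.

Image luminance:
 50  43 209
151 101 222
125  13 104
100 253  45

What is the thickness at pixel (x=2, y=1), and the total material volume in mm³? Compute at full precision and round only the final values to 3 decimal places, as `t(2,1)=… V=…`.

span = t_max - t_min = 4.23 - 0.8 = 3.430
L(2,1) = 222, L_eff = 222/255 = 0.870588
t(2,1) = 4.23 - 3.430·0.870588 = 1.244
Σt over all 4·3 pixels = 67391/2125 ≈ 31.7134118
V = pitch²·Σt = 1.15²·67391/2125 = 41.941

t(2,1)=1.244 V=41.941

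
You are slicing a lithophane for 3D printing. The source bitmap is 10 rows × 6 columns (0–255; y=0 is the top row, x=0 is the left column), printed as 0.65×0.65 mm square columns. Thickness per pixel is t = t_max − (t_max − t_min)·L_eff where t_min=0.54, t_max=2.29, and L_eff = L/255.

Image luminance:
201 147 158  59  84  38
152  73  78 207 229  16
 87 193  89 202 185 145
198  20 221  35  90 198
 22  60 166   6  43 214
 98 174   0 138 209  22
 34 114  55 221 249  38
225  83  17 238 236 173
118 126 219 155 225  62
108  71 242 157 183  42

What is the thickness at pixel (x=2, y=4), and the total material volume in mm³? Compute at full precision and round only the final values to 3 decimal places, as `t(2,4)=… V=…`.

span = t_max - t_min = 2.29 - 0.54 = 1.750
L(2,4) = 166, L_eff = 166/255 = 0.650980
t(2,4) = 2.29 - 1.750·0.650980 = 1.151
Σt over all 10·6 pixels = 21653/255 ≈ 84.9137255
V = pitch²·Σt = 0.65²·21653/255 = 35.876

t(2,4)=1.151 V=35.876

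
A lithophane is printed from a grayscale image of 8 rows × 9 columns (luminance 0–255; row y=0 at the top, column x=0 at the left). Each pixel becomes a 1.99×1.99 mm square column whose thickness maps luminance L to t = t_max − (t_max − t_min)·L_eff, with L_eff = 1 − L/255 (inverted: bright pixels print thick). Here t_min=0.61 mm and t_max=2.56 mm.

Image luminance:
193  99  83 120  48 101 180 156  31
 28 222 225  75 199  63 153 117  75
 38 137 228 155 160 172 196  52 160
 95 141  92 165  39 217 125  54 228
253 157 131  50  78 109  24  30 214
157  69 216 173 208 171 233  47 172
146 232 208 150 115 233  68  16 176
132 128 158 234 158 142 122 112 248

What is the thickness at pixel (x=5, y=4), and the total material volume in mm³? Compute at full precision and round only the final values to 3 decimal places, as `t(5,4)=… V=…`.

t(5,4)=1.444 V=473.488

span = t_max - t_min = 2.56 - 0.61 = 1.950
L(5,4) = 109, L_eff = 1 - 109/255 = 0.572549 (inverted)
t(5,4) = 2.56 - 1.950·0.572549 = 1.444
Σt over all 8·9 pixels = 10163/85 ≈ 119.5647059
V = pitch²·Σt = 1.99²·10163/85 = 473.488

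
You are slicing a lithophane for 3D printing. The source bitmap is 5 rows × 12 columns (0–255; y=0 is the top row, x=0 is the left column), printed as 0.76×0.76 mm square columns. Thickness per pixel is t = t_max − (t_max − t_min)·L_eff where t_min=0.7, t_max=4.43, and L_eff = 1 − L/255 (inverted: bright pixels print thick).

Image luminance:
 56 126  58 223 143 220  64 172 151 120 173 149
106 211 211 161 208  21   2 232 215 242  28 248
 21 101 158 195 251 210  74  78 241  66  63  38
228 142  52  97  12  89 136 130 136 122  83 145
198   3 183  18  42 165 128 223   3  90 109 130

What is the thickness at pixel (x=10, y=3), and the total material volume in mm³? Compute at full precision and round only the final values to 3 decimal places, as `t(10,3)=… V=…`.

t(10,3)=1.914 V=89.315

span = t_max - t_min = 4.43 - 0.7 = 3.730
L(10,3) = 83, L_eff = 1 - 83/255 = 0.674510 (inverted)
t(10,3) = 4.43 - 3.730·0.674510 = 1.914
Σt over all 5·12 pixels = 39431/255 ≈ 154.6313725
V = pitch²·Σt = 0.76²·39431/255 = 89.315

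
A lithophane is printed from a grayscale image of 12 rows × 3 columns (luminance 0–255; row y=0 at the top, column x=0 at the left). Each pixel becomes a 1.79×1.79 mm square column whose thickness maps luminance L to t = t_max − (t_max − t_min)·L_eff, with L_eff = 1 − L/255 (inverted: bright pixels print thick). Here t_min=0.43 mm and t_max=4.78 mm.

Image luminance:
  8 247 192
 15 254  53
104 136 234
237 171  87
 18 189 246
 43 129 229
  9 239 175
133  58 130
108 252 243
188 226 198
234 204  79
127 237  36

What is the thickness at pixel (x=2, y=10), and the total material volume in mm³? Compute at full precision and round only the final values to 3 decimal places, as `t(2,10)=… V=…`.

span = t_max - t_min = 4.78 - 0.43 = 4.350
L(2,10) = 79, L_eff = 1 - 79/255 = 0.690196 (inverted)
t(2,10) = 4.78 - 4.350·0.690196 = 1.778
Σt over all 12·3 pixels = 46222/425 ≈ 108.7576471
V = pitch²·Σt = 1.79²·46222/425 = 348.470

t(2,10)=1.778 V=348.470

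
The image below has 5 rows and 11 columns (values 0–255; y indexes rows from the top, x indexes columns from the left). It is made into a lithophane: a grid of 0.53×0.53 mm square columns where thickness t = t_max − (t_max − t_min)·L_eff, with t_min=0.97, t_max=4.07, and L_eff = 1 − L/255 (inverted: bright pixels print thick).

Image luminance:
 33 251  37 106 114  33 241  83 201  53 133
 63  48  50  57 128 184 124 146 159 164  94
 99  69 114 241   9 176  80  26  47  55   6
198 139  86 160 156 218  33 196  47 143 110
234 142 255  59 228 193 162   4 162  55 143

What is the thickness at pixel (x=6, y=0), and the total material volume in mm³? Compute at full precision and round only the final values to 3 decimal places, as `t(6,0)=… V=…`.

t(6,0)=3.900 V=37.343

span = t_max - t_min = 4.07 - 0.97 = 3.100
L(6,0) = 241, L_eff = 1 - 241/255 = 0.054902 (inverted)
t(6,0) = 4.07 - 3.100·0.054902 = 3.900
Σt over all 5·11 pixels = 677999/5100 ≈ 132.9409804
V = pitch²·Σt = 0.53²·677999/5100 = 37.343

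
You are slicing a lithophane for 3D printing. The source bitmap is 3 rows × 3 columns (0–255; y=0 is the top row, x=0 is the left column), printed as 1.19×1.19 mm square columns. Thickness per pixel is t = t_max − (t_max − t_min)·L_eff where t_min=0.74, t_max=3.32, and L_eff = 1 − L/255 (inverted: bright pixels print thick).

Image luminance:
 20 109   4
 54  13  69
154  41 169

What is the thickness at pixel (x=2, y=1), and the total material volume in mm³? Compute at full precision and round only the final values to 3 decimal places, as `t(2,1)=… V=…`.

t(2,1)=1.438 V=18.501

span = t_max - t_min = 3.32 - 0.74 = 2.580
L(2,1) = 69, L_eff = 1 - 69/255 = 0.729412 (inverted)
t(2,1) = 3.32 - 2.580·0.729412 = 1.438
Σt over all 3·3 pixels = 27762/2125 ≈ 13.0644706
V = pitch²·Σt = 1.19²·27762/2125 = 18.501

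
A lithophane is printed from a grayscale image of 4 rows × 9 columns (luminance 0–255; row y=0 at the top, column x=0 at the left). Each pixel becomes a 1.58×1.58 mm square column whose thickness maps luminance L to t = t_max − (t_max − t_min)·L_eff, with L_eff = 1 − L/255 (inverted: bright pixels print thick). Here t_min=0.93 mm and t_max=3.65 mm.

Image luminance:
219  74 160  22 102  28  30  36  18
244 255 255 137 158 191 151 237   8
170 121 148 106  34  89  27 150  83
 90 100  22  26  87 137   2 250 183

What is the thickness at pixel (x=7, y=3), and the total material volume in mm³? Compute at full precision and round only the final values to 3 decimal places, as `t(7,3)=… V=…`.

span = t_max - t_min = 3.65 - 0.93 = 2.720
L(7,3) = 250, L_eff = 1 - 250/255 = 0.019608 (inverted)
t(7,3) = 3.65 - 2.720·0.019608 = 3.597
Σt over all 4·9 pixels = 5831/75 ≈ 77.7466667
V = pitch²·Σt = 1.58²·5831/75 = 194.087

t(7,3)=3.597 V=194.087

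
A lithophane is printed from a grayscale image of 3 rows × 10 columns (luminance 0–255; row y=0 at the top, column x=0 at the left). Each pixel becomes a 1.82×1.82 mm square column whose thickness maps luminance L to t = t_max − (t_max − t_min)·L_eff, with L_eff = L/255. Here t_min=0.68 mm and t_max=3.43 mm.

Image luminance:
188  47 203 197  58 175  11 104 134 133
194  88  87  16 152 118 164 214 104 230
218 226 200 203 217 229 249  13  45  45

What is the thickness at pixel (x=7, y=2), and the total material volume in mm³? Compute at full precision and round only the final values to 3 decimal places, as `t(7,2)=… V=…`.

t(7,2)=3.290 V=188.599

span = t_max - t_min = 3.43 - 0.68 = 2.750
L(7,2) = 13, L_eff = 13/255 = 0.050980
t(7,2) = 3.43 - 2.750·0.050980 = 3.290
Σt over all 3·10 pixels = 14519/255 ≈ 56.9372549
V = pitch²·Σt = 1.82²·14519/255 = 188.599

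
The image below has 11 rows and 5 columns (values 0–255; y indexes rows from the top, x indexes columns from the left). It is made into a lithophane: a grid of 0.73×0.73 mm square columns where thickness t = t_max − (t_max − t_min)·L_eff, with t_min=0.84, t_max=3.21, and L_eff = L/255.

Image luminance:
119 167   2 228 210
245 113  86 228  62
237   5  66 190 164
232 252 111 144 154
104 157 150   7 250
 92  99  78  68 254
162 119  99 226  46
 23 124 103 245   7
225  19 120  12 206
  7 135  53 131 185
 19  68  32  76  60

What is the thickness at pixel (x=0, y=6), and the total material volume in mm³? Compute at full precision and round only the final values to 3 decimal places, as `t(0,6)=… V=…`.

span = t_max - t_min = 3.21 - 0.84 = 2.370
L(0,6) = 162, L_eff = 162/255 = 0.635294
t(0,6) = 3.21 - 2.370·0.635294 = 1.704
Σt over all 11·5 pixels = 965371/8500 ≈ 113.5730588
V = pitch²·Σt = 0.73²·965371/8500 = 60.523

t(0,6)=1.704 V=60.523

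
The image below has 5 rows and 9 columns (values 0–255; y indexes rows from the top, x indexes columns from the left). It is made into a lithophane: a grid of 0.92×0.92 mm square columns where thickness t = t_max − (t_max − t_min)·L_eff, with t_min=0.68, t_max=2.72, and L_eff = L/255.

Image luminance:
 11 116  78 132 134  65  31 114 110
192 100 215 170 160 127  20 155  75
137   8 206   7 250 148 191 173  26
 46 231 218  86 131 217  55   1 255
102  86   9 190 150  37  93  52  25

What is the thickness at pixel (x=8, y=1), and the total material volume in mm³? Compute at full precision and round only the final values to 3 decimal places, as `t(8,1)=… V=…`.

t(8,1)=2.120 V=68.829

span = t_max - t_min = 2.72 - 0.68 = 2.040
L(8,1) = 75, L_eff = 75/255 = 0.294118
t(8,1) = 2.72 - 2.040·0.294118 = 2.120
Σt over all 5·9 pixels = 81.32
V = pitch²·Σt = 0.92²·81.32 = 68.829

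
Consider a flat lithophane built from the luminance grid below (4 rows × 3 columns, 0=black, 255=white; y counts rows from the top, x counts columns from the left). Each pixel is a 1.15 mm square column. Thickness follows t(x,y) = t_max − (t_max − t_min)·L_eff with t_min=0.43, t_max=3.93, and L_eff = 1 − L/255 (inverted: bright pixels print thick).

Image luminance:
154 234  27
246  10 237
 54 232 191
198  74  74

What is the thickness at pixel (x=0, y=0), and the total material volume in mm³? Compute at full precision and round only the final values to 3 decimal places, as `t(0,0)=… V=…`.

t(0,0)=2.544 V=38.245

span = t_max - t_min = 3.93 - 0.43 = 3.500
L(0,0) = 154, L_eff = 1 - 154/255 = 0.396078 (inverted)
t(0,0) = 3.93 - 3.500·0.396078 = 2.544
Σt over all 4·3 pixels = 24581/850 ≈ 28.9188235
V = pitch²·Σt = 1.15²·24581/850 = 38.245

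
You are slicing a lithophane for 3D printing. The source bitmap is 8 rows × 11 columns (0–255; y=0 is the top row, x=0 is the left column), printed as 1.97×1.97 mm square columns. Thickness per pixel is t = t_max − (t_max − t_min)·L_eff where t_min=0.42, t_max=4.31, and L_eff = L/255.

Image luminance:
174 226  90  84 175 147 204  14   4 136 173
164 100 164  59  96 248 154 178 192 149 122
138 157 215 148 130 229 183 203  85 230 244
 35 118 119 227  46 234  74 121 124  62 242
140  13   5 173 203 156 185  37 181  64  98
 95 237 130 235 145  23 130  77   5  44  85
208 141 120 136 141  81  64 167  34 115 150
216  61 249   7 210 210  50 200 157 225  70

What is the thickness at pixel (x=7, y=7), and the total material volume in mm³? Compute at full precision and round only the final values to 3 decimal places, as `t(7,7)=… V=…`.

t(7,7)=1.259 V=768.027

span = t_max - t_min = 4.31 - 0.42 = 3.890
L(7,7) = 200, L_eff = 200/255 = 0.784314
t(7,7) = 4.31 - 3.890·0.784314 = 1.259
Σt over all 8·11 pixels = 504643/2550 ≈ 197.8992157
V = pitch²·Σt = 1.97²·504643/2550 = 768.027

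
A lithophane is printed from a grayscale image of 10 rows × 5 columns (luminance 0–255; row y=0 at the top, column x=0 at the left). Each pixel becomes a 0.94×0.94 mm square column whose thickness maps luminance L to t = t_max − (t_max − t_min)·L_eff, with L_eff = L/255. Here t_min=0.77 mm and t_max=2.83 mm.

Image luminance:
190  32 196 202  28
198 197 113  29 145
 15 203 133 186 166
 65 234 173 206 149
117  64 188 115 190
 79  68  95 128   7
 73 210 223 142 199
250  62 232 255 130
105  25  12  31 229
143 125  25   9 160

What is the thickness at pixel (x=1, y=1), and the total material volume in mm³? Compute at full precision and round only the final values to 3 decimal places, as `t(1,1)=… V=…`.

span = t_max - t_min = 2.83 - 0.77 = 2.060
L(1,1) = 197, L_eff = 197/255 = 0.772549
t(1,1) = 2.83 - 2.060·0.772549 = 1.239
Σt over all 10·5 pixels = 564686/6375 ≈ 88.5781961
V = pitch²·Σt = 0.94²·564686/6375 = 78.268

t(1,1)=1.239 V=78.268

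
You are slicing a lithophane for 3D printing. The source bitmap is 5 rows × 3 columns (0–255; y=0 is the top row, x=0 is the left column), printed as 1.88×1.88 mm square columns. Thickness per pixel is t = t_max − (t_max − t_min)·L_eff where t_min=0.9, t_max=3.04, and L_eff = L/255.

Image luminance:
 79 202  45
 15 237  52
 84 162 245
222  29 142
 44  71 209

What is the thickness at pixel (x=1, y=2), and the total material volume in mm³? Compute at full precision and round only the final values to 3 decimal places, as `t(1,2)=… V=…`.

t(1,2)=1.680 V=106.651

span = t_max - t_min = 3.04 - 0.9 = 2.140
L(1,2) = 162, L_eff = 162/255 = 0.635294
t(1,2) = 3.04 - 2.140·0.635294 = 1.680
Σt over all 5·3 pixels = 192367/6375 ≈ 30.1752157
V = pitch²·Σt = 1.88²·192367/6375 = 106.651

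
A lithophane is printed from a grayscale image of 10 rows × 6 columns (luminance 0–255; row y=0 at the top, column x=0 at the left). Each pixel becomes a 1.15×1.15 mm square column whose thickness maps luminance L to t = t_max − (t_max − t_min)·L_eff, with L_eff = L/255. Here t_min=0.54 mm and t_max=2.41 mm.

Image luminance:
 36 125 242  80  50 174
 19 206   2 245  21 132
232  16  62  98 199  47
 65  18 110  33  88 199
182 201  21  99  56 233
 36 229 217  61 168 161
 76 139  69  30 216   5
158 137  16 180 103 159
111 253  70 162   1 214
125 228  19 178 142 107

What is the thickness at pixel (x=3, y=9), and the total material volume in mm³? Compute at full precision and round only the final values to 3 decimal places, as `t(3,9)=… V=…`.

t(3,9)=1.105 V=122.754

span = t_max - t_min = 2.41 - 0.54 = 1.870
L(3,9) = 178, L_eff = 178/255 = 0.698039
t(3,9) = 2.41 - 1.870·0.698039 = 1.105
Σt over all 10·6 pixels = 139229/1500 ≈ 92.8193333
V = pitch²·Σt = 1.15²·139229/1500 = 122.754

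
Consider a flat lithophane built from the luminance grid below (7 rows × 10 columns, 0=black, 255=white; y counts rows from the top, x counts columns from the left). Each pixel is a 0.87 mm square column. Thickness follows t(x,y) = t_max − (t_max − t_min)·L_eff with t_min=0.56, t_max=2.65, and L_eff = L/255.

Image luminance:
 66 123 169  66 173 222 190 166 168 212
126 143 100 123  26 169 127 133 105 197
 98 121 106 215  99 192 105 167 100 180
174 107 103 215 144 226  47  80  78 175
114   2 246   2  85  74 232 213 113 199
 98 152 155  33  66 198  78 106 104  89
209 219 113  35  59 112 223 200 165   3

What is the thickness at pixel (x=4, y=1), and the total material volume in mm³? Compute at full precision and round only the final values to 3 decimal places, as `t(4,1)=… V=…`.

span = t_max - t_min = 2.65 - 0.56 = 2.090
L(4,1) = 26, L_eff = 26/255 = 0.101961
t(4,1) = 2.65 - 2.090·0.101961 = 2.437
Σt over all 7·10 pixels = 2800553/25500 ≈ 109.8256078
V = pitch²·Σt = 0.87²·2800553/25500 = 83.127

t(4,1)=2.437 V=83.127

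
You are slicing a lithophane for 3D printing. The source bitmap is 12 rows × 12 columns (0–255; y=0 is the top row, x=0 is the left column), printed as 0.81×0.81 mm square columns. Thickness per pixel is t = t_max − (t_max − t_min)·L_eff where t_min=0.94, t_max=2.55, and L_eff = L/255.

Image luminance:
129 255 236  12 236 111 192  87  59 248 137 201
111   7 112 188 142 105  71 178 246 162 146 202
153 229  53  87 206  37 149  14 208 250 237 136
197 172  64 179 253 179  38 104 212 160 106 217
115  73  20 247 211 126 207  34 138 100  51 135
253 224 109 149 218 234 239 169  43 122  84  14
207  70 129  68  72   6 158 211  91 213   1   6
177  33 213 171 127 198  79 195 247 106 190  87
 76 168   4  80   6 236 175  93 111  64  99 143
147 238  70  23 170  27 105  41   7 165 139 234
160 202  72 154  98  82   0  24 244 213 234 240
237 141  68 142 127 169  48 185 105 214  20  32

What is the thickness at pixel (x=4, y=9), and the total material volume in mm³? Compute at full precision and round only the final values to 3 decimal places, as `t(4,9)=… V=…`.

span = t_max - t_min = 2.55 - 0.94 = 1.610
L(4,9) = 170, L_eff = 170/255 = 0.666667
t(4,9) = 2.55 - 1.610·0.666667 = 1.477
Σt over all 12·12 pixels = 1247557/5100 ≈ 244.6190196
V = pitch²·Σt = 0.81²·1247557/5100 = 160.495

t(4,9)=1.477 V=160.495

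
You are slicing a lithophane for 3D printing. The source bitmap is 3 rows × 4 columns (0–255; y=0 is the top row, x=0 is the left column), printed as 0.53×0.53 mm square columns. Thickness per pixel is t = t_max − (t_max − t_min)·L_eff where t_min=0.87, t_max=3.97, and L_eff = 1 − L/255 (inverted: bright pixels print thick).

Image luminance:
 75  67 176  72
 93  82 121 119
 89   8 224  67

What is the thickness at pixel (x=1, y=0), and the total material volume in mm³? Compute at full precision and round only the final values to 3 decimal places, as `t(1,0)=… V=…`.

span = t_max - t_min = 3.97 - 0.87 = 3.100
L(1,0) = 67, L_eff = 1 - 67/255 = 0.737255 (inverted)
t(1,0) = 3.97 - 3.100·0.737255 = 1.685
Σt over all 3·4 pixels = 12721/510 ≈ 24.9431373
V = pitch²·Σt = 0.53²·12721/510 = 7.007

t(1,0)=1.685 V=7.007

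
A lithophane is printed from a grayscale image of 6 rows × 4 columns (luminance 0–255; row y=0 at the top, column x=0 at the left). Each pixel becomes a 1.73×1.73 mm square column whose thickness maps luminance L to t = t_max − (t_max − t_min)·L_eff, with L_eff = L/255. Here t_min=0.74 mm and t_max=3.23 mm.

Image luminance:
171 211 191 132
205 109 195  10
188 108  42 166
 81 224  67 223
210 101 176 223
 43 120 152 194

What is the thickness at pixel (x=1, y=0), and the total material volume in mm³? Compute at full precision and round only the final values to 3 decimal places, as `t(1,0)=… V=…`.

span = t_max - t_min = 3.23 - 0.74 = 2.490
L(1,0) = 211, L_eff = 211/255 = 0.827451
t(1,0) = 3.23 - 2.490·0.827451 = 1.170
Σt over all 6·4 pixels = 182467/4250 ≈ 42.9334118
V = pitch²·Σt = 1.73²·182467/4250 = 128.495

t(1,0)=1.170 V=128.495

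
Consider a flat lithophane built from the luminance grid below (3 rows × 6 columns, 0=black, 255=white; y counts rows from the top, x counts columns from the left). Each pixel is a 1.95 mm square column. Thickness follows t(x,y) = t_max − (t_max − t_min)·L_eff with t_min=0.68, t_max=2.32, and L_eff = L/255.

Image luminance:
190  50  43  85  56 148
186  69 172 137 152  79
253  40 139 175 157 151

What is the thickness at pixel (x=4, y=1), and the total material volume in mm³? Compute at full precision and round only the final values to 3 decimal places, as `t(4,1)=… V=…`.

span = t_max - t_min = 2.32 - 0.68 = 1.640
L(4,1) = 152, L_eff = 152/255 = 0.596078
t(4,1) = 2.32 - 1.640·0.596078 = 1.342
Σt over all 3·6 pixels = 172658/6375 ≈ 27.0836078
V = pitch²·Σt = 1.95²·172658/6375 = 102.985

t(4,1)=1.342 V=102.985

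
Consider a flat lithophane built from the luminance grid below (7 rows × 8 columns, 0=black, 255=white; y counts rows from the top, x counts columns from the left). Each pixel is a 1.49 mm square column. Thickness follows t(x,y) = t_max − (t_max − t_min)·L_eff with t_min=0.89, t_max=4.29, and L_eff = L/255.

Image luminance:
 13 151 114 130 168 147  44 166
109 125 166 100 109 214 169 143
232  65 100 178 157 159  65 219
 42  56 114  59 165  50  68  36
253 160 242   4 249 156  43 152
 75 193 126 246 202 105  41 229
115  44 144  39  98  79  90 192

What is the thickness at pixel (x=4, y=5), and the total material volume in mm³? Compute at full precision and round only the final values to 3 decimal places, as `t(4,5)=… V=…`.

t(4,5)=1.597 V=322.891

span = t_max - t_min = 4.29 - 0.89 = 3.400
L(4,5) = 202, L_eff = 202/255 = 0.792157
t(4,5) = 4.29 - 3.400·0.792157 = 1.597
Σt over all 7·8 pixels = 145.44
V = pitch²·Σt = 1.49²·145.44 = 322.891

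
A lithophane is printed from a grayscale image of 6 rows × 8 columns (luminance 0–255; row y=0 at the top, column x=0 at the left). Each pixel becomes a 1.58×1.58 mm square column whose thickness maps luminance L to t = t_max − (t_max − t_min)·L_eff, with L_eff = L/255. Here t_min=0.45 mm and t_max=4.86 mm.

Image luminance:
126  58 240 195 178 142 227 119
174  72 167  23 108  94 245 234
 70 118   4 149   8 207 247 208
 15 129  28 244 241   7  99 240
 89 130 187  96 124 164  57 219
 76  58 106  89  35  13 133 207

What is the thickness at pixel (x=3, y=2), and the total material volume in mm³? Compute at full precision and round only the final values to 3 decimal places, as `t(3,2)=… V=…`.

t(3,2)=2.283 V=314.731

span = t_max - t_min = 4.86 - 0.45 = 4.410
L(3,2) = 149, L_eff = 149/255 = 0.584314
t(3,2) = 4.86 - 4.410·0.584314 = 2.283
Σt over all 6·8 pixels = 1071627/8500 ≈ 126.0737647
V = pitch²·Σt = 1.58²·1071627/8500 = 314.731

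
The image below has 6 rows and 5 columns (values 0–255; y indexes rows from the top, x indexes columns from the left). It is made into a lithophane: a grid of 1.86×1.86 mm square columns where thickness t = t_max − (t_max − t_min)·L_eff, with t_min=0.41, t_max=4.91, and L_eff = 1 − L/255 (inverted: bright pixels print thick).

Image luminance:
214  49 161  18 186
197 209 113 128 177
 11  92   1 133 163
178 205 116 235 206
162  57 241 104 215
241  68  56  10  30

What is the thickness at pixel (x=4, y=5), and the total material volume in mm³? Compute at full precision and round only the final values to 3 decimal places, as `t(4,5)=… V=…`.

span = t_max - t_min = 4.91 - 0.41 = 4.500
L(4,5) = 30, L_eff = 1 - 30/255 = 0.882353 (inverted)
t(4,5) = 4.91 - 4.500·0.882353 = 0.939
Σt over all 6·5 pixels = 14019/170 ≈ 82.4647059
V = pitch²·Σt = 1.86²·14019/170 = 285.295

t(4,5)=0.939 V=285.295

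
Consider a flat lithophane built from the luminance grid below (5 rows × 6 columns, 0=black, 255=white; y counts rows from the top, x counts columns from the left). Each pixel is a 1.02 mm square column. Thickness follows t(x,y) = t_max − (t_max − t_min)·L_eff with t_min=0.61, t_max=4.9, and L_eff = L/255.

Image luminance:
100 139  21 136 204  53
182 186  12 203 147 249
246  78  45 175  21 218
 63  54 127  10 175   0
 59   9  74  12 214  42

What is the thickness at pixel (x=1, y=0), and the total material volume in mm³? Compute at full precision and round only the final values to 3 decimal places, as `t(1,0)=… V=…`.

t(1,0)=2.562 V=95.983

span = t_max - t_min = 4.9 - 0.61 = 4.290
L(1,0) = 139, L_eff = 139/255 = 0.545098
t(1,0) = 4.9 - 4.290·0.545098 = 2.562
Σt over all 5·6 pixels = 392089/4250 ≈ 92.2562353
V = pitch²·Σt = 1.02²·392089/4250 = 95.983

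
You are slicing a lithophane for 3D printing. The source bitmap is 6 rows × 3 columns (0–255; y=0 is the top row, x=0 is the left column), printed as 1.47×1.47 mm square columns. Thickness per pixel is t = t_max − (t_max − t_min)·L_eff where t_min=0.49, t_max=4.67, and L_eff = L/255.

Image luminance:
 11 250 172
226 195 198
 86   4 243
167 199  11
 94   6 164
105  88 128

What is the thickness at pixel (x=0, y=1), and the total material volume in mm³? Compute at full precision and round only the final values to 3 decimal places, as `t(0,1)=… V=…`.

t(0,1)=0.965 V=98.510

span = t_max - t_min = 4.67 - 0.49 = 4.180
L(0,1) = 226, L_eff = 226/255 = 0.886275
t(0,1) = 4.67 - 4.180·0.886275 = 0.965
Σt over all 6·3 pixels = 290621/6375 ≈ 45.5876078
V = pitch²·Σt = 1.47²·290621/6375 = 98.510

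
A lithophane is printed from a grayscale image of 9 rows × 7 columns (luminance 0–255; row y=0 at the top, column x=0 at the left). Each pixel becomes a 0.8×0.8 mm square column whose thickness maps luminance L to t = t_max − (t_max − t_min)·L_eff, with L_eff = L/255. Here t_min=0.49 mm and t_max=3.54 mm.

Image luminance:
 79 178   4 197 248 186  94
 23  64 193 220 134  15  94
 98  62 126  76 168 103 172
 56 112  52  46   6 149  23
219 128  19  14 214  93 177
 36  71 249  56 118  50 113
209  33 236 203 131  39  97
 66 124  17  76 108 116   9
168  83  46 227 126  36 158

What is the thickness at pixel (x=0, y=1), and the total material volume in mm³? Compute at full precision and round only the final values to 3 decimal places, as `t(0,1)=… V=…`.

t(0,1)=3.265 V=90.350

span = t_max - t_min = 3.54 - 0.49 = 3.050
L(0,1) = 23, L_eff = 23/255 = 0.090196
t(0,1) = 3.54 - 3.050·0.090196 = 3.265
Σt over all 9·7 pixels = 239993/1700 ≈ 141.1723529
V = pitch²·Σt = 0.8²·239993/1700 = 90.350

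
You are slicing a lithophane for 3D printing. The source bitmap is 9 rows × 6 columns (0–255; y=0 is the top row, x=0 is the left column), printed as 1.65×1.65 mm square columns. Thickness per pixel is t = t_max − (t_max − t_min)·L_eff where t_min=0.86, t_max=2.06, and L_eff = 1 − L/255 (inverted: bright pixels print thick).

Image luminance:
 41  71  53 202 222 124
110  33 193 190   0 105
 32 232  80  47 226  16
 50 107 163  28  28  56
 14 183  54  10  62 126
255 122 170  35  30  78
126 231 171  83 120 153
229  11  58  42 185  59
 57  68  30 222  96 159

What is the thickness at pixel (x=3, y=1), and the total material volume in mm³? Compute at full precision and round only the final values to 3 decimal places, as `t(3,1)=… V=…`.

t(3,1)=1.754 V=198.794

span = t_max - t_min = 2.06 - 0.86 = 1.200
L(3,1) = 190, L_eff = 1 - 190/255 = 0.254902 (inverted)
t(3,1) = 2.06 - 1.200·0.254902 = 1.754
Σt over all 9·6 pixels = 31033/425 ≈ 73.0188235
V = pitch²·Σt = 1.65²·31033/425 = 198.794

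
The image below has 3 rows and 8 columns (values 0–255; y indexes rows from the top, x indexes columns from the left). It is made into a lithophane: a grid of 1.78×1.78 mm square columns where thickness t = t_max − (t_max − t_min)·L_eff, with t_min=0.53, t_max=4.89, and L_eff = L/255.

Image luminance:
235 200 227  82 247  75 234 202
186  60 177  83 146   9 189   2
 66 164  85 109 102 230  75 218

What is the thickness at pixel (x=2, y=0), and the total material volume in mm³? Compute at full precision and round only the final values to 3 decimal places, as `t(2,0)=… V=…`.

span = t_max - t_min = 4.89 - 0.53 = 4.360
L(2,0) = 227, L_eff = 227/255 = 0.890196
t(2,0) = 4.89 - 4.360·0.890196 = 1.009
Σt over all 3·8 pixels = 377243/6375 ≈ 59.1753725
V = pitch²·Σt = 1.78²·377243/6375 = 187.491

t(2,0)=1.009 V=187.491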